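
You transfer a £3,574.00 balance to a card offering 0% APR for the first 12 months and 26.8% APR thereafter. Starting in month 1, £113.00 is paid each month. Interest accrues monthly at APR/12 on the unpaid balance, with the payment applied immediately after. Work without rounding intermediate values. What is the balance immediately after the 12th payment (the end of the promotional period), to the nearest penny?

Promo months 1–12 at r₀ = 0%/12 = 0; months 13+ at r₁ = 26.8%/12 = 0.0223333.
After month 12 (no interest yet): B = £3,574.00 − 12·£113.00 = £2,218.00.

£2,218.00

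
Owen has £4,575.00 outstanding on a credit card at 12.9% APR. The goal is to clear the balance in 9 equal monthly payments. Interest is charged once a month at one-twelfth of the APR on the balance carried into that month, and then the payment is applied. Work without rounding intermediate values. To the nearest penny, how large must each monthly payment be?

Monthly rate r = 12.9%/12 = 1.075% = 0.01075.
Level-payment amortization: P = B₀·r / (1 − (1+r)^(−n)) = 4575.00·0.01075 / (1 − 1.01075^(−9)).
Denominator 1 − (1+r)^(−9) = 0.0917482361.
P = 49.1813 / 0.0917482361 ≈ 536.05.

£536.05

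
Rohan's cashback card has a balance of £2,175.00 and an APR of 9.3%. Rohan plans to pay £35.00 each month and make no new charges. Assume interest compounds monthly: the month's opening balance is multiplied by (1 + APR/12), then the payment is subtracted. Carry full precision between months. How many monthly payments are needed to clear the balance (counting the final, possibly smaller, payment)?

86 payments

Monthly rate r = 9.3%/12 = 0.775% = 0.00775.
Recurrence: B ← B·(1+r) − £35.00.
Month 1: interest £16.86; balance after payment £2,156.86.
Month 2: interest £16.72; balance after payment £2,138.57.
Closed form: n = −ln(1 − rB₀/P)/ln(1+r) = −ln(0.51839)/ln(1.00775) ≈ 85.105, so the balance reaches zero during payment 86.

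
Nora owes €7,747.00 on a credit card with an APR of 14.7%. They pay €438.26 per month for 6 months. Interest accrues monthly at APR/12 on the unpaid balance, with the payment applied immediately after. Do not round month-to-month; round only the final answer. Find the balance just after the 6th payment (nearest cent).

Monthly rate r = 14.7%/12 = 1.225% = 0.01225.
Each month: B ← B·(1+r) − €438.26.
Month 1: interest €94.90; balance after payment €7,403.64.
Month 2: interest €90.69; balance after payment €7,056.08.
Month 3: interest €86.44; balance after payment €6,704.25.
Month 4: interest €82.13; balance after payment €6,348.12.
Month 5: interest €77.76; balance after payment €5,987.62.
Month 6: interest €73.35; balance after payment €5,622.71.

€5,622.71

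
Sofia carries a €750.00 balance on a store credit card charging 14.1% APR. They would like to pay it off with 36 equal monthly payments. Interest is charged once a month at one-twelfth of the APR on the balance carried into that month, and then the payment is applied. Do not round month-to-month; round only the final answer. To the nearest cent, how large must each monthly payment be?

Monthly rate r = 14.1%/12 = 1.175% = 0.01175.
Level-payment amortization: P = B₀·r / (1 − (1+r)^(−n)) = 750.00·0.01175 / (1 − 1.01175^(−36)).
Denominator 1 − (1+r)^(−36) = 0.343304062.
P = 8.8125 / 0.343304062 ≈ 25.67.

€25.67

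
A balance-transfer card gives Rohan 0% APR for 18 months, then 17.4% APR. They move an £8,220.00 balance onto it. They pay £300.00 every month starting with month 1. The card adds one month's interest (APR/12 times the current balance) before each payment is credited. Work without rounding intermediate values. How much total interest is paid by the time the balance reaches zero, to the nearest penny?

Promo months 1–18 at r₀ = 0%/12 = 0; months 19+ at r₁ = 17.4%/12 = 0.0145.
After month 18 (no interest yet): B = £8,220.00 − 18·£300.00 = £2,820.00.
Then at r₁ with £300.00/mo: n₂ = −ln(1 − r₁·B/P)/ln(1+r₁) ≈ 10.18 → 11 more payments.
Total paid = 28·£300.00 + £53.89 = £8,453.89; interest = £8,453.89 − £8,220.00 = £233.89.

£233.89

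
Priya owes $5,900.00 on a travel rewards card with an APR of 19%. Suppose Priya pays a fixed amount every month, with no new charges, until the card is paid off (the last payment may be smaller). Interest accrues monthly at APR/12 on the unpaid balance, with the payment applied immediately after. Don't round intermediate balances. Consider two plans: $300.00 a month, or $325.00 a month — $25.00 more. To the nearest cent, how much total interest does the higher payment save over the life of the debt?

Monthly rate r = 19%/12 = 1.58333% = 0.0158333.
At $300.00/mo: n = ⌈−ln(1 − rB₀/P)/ln(1+r)⌉ = 24 payments (last $225.12); total interest = total paid − $5,900.00 = $1,225.12.
At $325.00/mo: 22 payments (last $186.62); total interest $1,111.62.
Interest saved = $1,225.12 − $1,111.62 = $113.50.

$113.50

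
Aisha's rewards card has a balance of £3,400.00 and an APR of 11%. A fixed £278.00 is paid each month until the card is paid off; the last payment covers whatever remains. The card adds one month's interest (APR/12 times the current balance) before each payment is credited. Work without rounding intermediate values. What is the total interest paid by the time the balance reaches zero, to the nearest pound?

Monthly rate r = 11%/12 = 0.916667% = 0.00916667.
Payoff takes n = ⌈−ln(1 − rB₀/P)/ln(1+r)⌉ = ⌈13.031⌉ = 14 payments; the last is £8.69.
Total paid = 13·£278.00 + £8.69 = £3,622.69.
Total interest = total paid − principal = £3,622.69 − £3,400.00 = £222.69.

£223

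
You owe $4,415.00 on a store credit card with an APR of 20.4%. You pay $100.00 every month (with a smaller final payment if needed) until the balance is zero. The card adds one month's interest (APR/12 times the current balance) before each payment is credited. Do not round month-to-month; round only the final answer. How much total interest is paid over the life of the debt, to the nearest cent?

Monthly rate r = 20.4%/12 = 1.7% = 0.017.
Payoff takes n = ⌈−ln(1 − rB₀/P)/ln(1+r)⌉ = ⌈82.369⌉ = 83 payments; the last is $37.05.
Total paid = 82·$100.00 + $37.05 = $8,237.05.
Total interest = total paid − principal = $8,237.05 − $4,415.00 = $3,822.05.

$3,822.05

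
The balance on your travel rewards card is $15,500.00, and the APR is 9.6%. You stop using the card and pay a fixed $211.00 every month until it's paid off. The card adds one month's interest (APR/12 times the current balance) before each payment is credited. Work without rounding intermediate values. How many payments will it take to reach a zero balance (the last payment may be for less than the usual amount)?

Monthly rate r = 9.6%/12 = 0.8% = 0.008.
Recurrence: B ← B·(1+r) − $211.00.
Month 1: interest $124.00; balance after payment $15,413.00.
Month 2: interest $123.30; balance after payment $15,325.30.
Closed form: n = −ln(1 − rB₀/P)/ln(1+r) = −ln(0.41232)/ln(1.008) ≈ 111.186, so the balance reaches zero during payment 112.

112 months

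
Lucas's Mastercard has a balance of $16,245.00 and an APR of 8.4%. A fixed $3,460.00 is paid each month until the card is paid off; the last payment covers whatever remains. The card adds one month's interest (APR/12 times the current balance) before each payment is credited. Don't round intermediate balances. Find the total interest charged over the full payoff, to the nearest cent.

$332.69

Monthly rate r = 8.4%/12 = 0.7% = 0.007.
Payoff takes n = ⌈−ln(1 − rB₀/P)/ln(1+r)⌉ = ⌈4.791⌉ = 5 payments; the last is $2,737.69.
Total paid = 4·$3,460.00 + $2,737.69 = $16,577.69.
Total interest = total paid − principal = $16,577.69 − $16,245.00 = $332.69.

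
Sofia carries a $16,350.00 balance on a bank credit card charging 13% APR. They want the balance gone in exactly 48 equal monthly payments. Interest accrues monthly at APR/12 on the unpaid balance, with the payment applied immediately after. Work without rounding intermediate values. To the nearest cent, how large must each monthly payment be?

Monthly rate r = 13%/12 = 1.08333% = 0.0108333.
Level-payment amortization: P = B₀·r / (1 − (1+r)^(−n)) = 16350.00·0.0108333 / (1 − 1.01083^(−48)).
Denominator 1 − (1+r)^(−48) = 0.403814556.
P = 177.125 / 0.403814556 ≈ 438.63.

$438.63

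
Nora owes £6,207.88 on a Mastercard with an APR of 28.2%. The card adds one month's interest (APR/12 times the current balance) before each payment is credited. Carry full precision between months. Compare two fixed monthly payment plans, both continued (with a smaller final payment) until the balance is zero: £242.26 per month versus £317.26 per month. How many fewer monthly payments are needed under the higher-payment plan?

13 fewer payments

Monthly rate r = 28.2%/12 = 2.35% = 0.0235.
At £242.26/mo: n = ⌈−ln(1 − rB₀/P)/ln(1+r)⌉ = 40 payments (last £166.12); total interest = total paid − £6,207.88 = £3,406.38.
At £317.26/mo: 27 payments (last £163.96); total interest £2,204.84.
Payments saved = 40 − 27 = 13.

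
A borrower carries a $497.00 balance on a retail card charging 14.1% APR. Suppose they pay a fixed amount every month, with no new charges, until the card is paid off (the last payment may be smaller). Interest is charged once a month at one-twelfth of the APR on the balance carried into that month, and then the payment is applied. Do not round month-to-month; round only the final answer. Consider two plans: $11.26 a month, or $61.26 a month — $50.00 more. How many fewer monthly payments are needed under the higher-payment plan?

54 fewer payments

Monthly rate r = 14.1%/12 = 1.175% = 0.01175.
At $11.26/mo: n = ⌈−ln(1 − rB₀/P)/ln(1+r)⌉ = 63 payments (last $6.63); total interest = total paid − $497.00 = $207.75.
At $61.26/mo: 9 payments (last $35.38); total interest $28.46.
Payments saved = 63 − 9 = 54.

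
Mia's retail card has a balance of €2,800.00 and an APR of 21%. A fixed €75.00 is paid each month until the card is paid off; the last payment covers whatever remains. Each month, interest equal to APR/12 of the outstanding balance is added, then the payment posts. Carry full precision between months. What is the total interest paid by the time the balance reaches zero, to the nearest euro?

€1,780

Monthly rate r = 21%/12 = 1.75% = 0.0175.
Payoff takes n = ⌈−ln(1 − rB₀/P)/ln(1+r)⌉ = ⌈61.065⌉ = 62 payments; the last is €4.90.
Total paid = 61·€75.00 + €4.90 = €4,579.90.
Total interest = total paid − principal = €4,579.90 − €2,800.00 = €1,779.90.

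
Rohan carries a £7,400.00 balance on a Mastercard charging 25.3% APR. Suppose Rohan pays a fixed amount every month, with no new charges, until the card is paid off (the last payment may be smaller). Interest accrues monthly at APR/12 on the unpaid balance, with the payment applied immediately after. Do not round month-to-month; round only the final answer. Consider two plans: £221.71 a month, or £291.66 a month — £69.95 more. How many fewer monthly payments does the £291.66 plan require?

22 fewer payments

Monthly rate r = 25.3%/12 = 2.10833% = 0.0210833.
At £221.71/mo: n = ⌈−ln(1 − rB₀/P)/ln(1+r)⌉ = 59 payments (last £66.92); total interest = total paid − £7,400.00 = £5,526.10.
At £291.66/mo: 37 payments (last £202.65); total interest £3,302.41.
Payments saved = 59 − 37 = 22.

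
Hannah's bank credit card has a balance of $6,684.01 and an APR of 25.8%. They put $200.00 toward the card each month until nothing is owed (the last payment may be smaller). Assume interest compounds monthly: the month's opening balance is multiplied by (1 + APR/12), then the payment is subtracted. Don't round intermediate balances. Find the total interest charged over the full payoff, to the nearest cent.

Monthly rate r = 25.8%/12 = 2.15% = 0.0215.
Payoff takes n = ⌈−ln(1 − rB₀/P)/ln(1+r)⌉ = ⌈59.596⌉ = 60 payments; the last is $119.70.
Total paid = 59·$200.00 + $119.70 = $11,919.70.
Total interest = total paid − principal = $11,919.70 − $6,684.01 = $5,235.69.

$5,235.69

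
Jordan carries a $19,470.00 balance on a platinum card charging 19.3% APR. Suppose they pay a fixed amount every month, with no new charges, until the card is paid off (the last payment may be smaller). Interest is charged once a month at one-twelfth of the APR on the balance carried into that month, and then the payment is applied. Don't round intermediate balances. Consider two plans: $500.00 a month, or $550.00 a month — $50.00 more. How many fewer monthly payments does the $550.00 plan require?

9 fewer payments

Monthly rate r = 19.3%/12 = 1.60833% = 0.0160833.
At $500.00/mo: n = ⌈−ln(1 − rB₀/P)/ln(1+r)⌉ = 62 payments (last $345.08); total interest = total paid − $19,470.00 = $11,375.08.
At $550.00/mo: 53 payments (last $441.26); total interest $9,571.26.
Payments saved = 62 − 53 = 9.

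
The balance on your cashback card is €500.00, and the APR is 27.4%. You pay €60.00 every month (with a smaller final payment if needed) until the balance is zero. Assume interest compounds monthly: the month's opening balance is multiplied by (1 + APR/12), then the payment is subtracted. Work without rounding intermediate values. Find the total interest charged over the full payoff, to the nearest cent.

Monthly rate r = 27.4%/12 = 2.28333% = 0.0228333.
Payoff takes n = ⌈−ln(1 − rB₀/P)/ln(1+r)⌉ = ⌈9.349⌉ = 10 payments; the last is €21.08.
Total paid = 9·€60.00 + €21.08 = €561.08.
Total interest = total paid − principal = €561.08 − €500.00 = €61.08.

€61.08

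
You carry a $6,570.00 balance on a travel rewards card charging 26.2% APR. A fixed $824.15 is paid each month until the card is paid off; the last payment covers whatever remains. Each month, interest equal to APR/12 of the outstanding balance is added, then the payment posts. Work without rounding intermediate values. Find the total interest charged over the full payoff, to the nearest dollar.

$728

Monthly rate r = 26.2%/12 = 2.18333% = 0.0218333.
Payoff takes n = ⌈−ln(1 − rB₀/P)/ln(1+r)⌉ = ⌈8.854⌉ = 9 payments; the last is $704.60.
Total paid = 8·$824.15 + $704.60 = $7,297.80.
Total interest = total paid − principal = $7,297.80 − $6,570.00 = $727.80.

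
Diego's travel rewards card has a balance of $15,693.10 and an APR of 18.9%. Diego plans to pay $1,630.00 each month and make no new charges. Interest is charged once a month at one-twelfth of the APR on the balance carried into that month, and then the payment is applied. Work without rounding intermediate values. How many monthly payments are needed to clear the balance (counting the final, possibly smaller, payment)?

11 payments

Monthly rate r = 18.9%/12 = 1.575% = 0.01575.
Recurrence: B ← B·(1+r) − $1,630.00.
Month 1: interest $247.17; balance after payment $14,310.27.
Month 2: interest $225.39; balance after payment $12,905.65.
Closed form: n = −ln(1 − rB₀/P)/ln(1+r) = −ln(0.84836)/ln(1.01575) ≈ 10.523, so the balance reaches zero during payment 11.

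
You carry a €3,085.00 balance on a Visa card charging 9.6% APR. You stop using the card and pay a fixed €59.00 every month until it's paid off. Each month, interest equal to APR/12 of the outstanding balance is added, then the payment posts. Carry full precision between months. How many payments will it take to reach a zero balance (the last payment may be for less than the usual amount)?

68 months

Monthly rate r = 9.6%/12 = 0.8% = 0.008.
Recurrence: B ← B·(1+r) − €59.00.
Month 1: interest €24.68; balance after payment €3,050.68.
Month 2: interest €24.41; balance after payment €3,016.09.
Closed form: n = −ln(1 − rB₀/P)/ln(1+r) = −ln(0.58169)/ln(1.008) ≈ 67.997, so the balance reaches zero during payment 68.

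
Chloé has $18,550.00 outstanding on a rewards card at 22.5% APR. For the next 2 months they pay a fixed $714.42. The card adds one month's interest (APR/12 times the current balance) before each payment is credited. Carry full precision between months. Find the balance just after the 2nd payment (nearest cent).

Monthly rate r = 22.5%/12 = 1.875% = 0.01875.
Each month: B ← B·(1+r) − $714.42.
Month 1: interest $347.81; balance after payment $18,183.39.
Month 2: interest $340.94; balance after payment $17,809.91.

$17,809.91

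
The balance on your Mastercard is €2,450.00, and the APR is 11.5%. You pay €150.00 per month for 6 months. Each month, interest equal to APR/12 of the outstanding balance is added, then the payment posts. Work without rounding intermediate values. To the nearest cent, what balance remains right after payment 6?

€1,672.45

Monthly rate r = 11.5%/12 = 0.958333% = 0.00958333.
Each month: B ← B·(1+r) − €150.00.
Month 1: interest €23.48; balance after payment €2,323.48.
Month 2: interest €22.27; balance after payment €2,195.75.
Month 3: interest €21.04; balance after payment €2,066.79.
Month 4: interest €19.81; balance after payment €1,936.60.
Month 5: interest €18.56; balance after payment €1,805.15.
Month 6: interest €17.30; balance after payment €1,672.45.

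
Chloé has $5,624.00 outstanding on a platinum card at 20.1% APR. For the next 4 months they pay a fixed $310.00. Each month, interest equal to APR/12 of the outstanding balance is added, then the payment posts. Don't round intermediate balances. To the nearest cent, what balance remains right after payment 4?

$4,738.88

Monthly rate r = 20.1%/12 = 1.675% = 0.01675.
Each month: B ← B·(1+r) − $310.00.
Month 1: interest $94.20; balance after payment $5,408.20.
Month 2: interest $90.59; balance after payment $5,188.79.
Month 3: interest $86.91; balance after payment $4,965.70.
Month 4: interest $83.18; balance after payment $4,738.88.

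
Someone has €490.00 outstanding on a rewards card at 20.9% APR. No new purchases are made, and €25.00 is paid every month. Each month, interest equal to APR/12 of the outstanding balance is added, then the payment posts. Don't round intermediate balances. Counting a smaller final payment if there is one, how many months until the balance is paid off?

25 months

Monthly rate r = 20.9%/12 = 1.74167% = 0.0174167.
Recurrence: B ← B·(1+r) − €25.00.
Month 1: interest €8.53; balance after payment €473.53.
Month 2: interest €8.25; balance after payment €456.78.
Closed form: n = −ln(1 − rB₀/P)/ln(1+r) = −ln(0.65863)/ln(1.01742) ≈ 24.185, so the balance reaches zero during payment 25.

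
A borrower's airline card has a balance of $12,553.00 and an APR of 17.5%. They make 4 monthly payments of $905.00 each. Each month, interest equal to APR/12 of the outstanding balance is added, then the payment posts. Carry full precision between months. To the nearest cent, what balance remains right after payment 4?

Monthly rate r = 17.5%/12 = 1.45833% = 0.0145833.
Each month: B ← B·(1+r) − $905.00.
Month 1: interest $183.06; balance after payment $11,831.06.
Month 2: interest $172.54; balance after payment $11,098.60.
Month 3: interest $161.85; balance after payment $10,355.46.
Month 4: interest $151.02; balance after payment $9,601.47.

$9,601.47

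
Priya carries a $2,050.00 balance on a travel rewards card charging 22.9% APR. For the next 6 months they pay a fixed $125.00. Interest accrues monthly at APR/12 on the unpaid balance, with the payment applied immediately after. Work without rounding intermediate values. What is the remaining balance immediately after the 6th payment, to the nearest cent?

$1,509.51

Monthly rate r = 22.9%/12 = 1.90833% = 0.0190833.
Each month: B ← B·(1+r) − $125.00.
Month 1: interest $39.12; balance after payment $1,964.12.
Month 2: interest $37.48; balance after payment $1,876.60.
Month 3: interest $35.81; balance after payment $1,787.41.
Month 4: interest $34.11; balance after payment $1,696.52.
Month 5: interest $32.38; balance after payment $1,603.90.
Month 6: interest $30.61; balance after payment $1,509.51.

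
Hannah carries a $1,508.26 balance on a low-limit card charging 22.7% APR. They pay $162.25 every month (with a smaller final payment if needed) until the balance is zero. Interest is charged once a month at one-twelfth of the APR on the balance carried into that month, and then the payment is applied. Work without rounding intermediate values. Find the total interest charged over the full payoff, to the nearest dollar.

Monthly rate r = 22.7%/12 = 1.89167% = 0.0189167.
Payoff takes n = ⌈−ln(1 − rB₀/P)/ln(1+r)⌉ = ⌈10.320⌉ = 11 payments; the last is $52.28.
Total paid = 10·$162.25 + $52.28 = $1,674.78.
Total interest = total paid − principal = $1,674.78 − $1,508.26 = $166.52.

$167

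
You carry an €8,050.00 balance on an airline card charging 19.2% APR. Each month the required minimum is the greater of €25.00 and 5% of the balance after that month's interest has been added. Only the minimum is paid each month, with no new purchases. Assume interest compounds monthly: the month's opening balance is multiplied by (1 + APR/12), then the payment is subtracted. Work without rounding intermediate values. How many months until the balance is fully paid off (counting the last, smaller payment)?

Monthly rate r = 19.2%/12 = 1.6% = 0.016.
While 5% of the post-interest balance exceeds €25.00, each month B ← (B·(1+r))·(1 − 0.05), i.e. B shrinks by the factor (1+r)·0.95 = 0.9652.
This holds for months 1–79. Entering month 80 the balance is €490.41; 5% of the post-interest balance is now below €25.00, so the flat €25.00 minimum applies from here.
From month 80 a fixed €25.00 at rate r clears €490.41 in 24 more payments. Total: 79 + 24 = 103 months.

103 months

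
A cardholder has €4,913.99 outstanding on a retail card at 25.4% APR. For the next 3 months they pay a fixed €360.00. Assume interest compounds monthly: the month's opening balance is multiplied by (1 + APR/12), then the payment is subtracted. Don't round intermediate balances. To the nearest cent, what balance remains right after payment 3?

Monthly rate r = 25.4%/12 = 2.11667% = 0.0211667.
Each month: B ← B·(1+r) − €360.00.
Month 1: interest €104.01; balance after payment €4,658.00.
Month 2: interest €98.59; balance after payment €4,396.60.
Month 3: interest €93.06; balance after payment €4,129.66.

€4,129.66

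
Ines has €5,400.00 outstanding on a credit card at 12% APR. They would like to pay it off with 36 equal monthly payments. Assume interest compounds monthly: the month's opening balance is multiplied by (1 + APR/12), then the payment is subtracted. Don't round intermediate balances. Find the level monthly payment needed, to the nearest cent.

Monthly rate r = 12%/12 = 1% = 0.01.
Level-payment amortization: P = B₀·r / (1 − (1+r)^(−n)) = 5400.00·0.01 / (1 − 1.01^(−36)).
Denominator 1 − (1+r)^(−36) = 0.30107505.
P = 54 / 0.30107505 ≈ 179.36.

€179.36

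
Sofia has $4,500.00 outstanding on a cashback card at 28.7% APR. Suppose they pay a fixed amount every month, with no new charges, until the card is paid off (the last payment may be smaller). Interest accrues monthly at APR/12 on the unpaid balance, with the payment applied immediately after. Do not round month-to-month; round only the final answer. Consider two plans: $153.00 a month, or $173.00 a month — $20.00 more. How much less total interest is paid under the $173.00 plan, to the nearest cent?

$745.34

Monthly rate r = 28.7%/12 = 2.39167% = 0.0239167.
At $153.00/mo: n = ⌈−ln(1 − rB₀/P)/ln(1+r)⌉ = 52 payments (last $65.72); total interest = total paid − $4,500.00 = $3,368.72.
At $173.00/mo: 42 payments (last $30.38); total interest $2,623.38.
Interest saved = $3,368.72 − $2,623.38 = $745.34.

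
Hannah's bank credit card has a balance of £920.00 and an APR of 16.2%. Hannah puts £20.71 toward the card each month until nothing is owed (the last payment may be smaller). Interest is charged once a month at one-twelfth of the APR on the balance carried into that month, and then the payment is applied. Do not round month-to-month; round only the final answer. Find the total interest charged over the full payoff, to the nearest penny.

£494.03

Monthly rate r = 16.2%/12 = 1.35% = 0.0135.
Payoff takes n = ⌈−ln(1 − rB₀/P)/ln(1+r)⌉ = ⌈68.277⌉ = 69 payments; the last is £5.75.
Total paid = 68·£20.71 + £5.75 = £1,414.03.
Total interest = total paid − principal = £1,414.03 − £920.00 = £494.03.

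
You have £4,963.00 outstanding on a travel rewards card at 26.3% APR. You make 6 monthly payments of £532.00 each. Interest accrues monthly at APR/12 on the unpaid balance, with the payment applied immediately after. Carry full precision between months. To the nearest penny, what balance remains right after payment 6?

£2,280.37

Monthly rate r = 26.3%/12 = 2.19167% = 0.0219167.
Each month: B ← B·(1+r) − £532.00.
Month 1: interest £108.77; balance after payment £4,539.77.
Month 2: interest £99.50; balance after payment £4,107.27.
Month 3: interest £90.02; balance after payment £3,665.29.
Month 4: interest £80.33; balance after payment £3,213.62.
Month 5: interest £70.43; balance after payment £2,752.05.
Month 6: interest £60.32; balance after payment £2,280.37.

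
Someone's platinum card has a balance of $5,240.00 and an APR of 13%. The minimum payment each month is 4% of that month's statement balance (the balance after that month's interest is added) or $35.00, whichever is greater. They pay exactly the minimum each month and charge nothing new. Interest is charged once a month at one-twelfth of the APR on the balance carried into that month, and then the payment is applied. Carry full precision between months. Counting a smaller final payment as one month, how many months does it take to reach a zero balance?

89 months

Monthly rate r = 13%/12 = 1.08333% = 0.0108333.
While 4% of the post-interest balance exceeds $35.00, each month B ← (B·(1+r))·(1 − 0.04), i.e. B shrinks by the factor (1+r)·0.96 = 0.9704.
This holds for months 1–60. Entering month 61 the balance is $863.73; 4% of the post-interest balance is now below $35.00, so the flat $35.00 minimum applies from here.
From month 61 a fixed $35.00 at rate r clears $863.73 in 29 more payments. Total: 60 + 29 = 89 months.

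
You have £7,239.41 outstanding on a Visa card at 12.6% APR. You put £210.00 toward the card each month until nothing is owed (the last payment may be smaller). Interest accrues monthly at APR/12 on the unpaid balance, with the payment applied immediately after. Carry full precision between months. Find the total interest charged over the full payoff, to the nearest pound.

£1,795

Monthly rate r = 12.6%/12 = 1.05% = 0.0105.
Payoff takes n = ⌈−ln(1 − rB₀/P)/ln(1+r)⌉ = ⌈43.022⌉ = 44 payments; the last is £4.54.
Total paid = 43·£210.00 + £4.54 = £9,034.54.
Total interest = total paid − principal = £9,034.54 − £7,239.41 = £1,795.13.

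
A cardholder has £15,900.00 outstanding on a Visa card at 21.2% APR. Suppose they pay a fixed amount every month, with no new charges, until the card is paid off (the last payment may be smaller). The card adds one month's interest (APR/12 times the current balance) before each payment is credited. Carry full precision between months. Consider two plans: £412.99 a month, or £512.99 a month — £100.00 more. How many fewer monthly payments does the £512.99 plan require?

Monthly rate r = 21.2%/12 = 1.76667% = 0.0176667.
At £412.99/mo: n = ⌈−ln(1 − rB₀/P)/ln(1+r)⌉ = 66 payments (last £38.80); total interest = total paid − £15,900.00 = £10,983.15.
At £512.99/mo: 46 payments (last £149.50); total interest £7,334.05.
Payments saved = 66 − 46 = 20.

20 fewer payments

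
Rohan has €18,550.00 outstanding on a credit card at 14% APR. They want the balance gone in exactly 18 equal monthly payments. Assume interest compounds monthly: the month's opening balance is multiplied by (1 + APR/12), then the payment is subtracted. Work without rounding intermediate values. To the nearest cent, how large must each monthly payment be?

€1,148.53

Monthly rate r = 14%/12 = 1.16667% = 0.0116667.
Level-payment amortization: P = B₀·r / (1 − (1+r)^(−n)) = 18550.00·0.0116667 / (1 − 1.01167^(−18)).
Denominator 1 − (1+r)^(−18) = 0.188429845.
P = 216.417 / 0.188429845 ≈ 1148.53.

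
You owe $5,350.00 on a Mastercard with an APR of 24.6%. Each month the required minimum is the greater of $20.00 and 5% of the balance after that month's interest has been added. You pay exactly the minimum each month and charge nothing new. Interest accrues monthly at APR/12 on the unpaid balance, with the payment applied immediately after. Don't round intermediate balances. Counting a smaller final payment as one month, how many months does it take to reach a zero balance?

110 months

Monthly rate r = 24.6%/12 = 2.05% = 0.0205.
While 5% of the post-interest balance exceeds $20.00, each month B ← (B·(1+r))·(1 − 0.05), i.e. B shrinks by the factor (1+r)·0.95 = 0.96947.
This holds for months 1–85. Entering month 86 the balance is $383.68; 5% of the post-interest balance is now below $20.00, so the flat $20.00 minimum applies from here.
From month 86 a fixed $20.00 at rate r clears $383.68 in 25 more payments. Total: 85 + 25 = 110 months.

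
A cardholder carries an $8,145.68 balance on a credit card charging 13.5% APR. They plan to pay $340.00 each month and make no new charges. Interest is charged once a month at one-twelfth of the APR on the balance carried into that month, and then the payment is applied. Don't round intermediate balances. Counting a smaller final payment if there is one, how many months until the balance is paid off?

Monthly rate r = 13.5%/12 = 1.125% = 0.01125.
Recurrence: B ← B·(1+r) − $340.00.
Month 1: interest $91.64; balance after payment $7,897.32.
Month 2: interest $88.84; balance after payment $7,646.16.
Closed form: n = −ln(1 − rB₀/P)/ln(1+r) = −ln(0.73047)/ln(1.01125) ≈ 28.073, so the balance reaches zero during payment 29.

29 months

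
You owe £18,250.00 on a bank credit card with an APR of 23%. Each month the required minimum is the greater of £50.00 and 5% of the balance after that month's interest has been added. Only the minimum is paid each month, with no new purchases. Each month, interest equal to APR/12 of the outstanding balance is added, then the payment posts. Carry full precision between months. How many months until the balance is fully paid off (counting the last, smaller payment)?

116 months

Monthly rate r = 23%/12 = 1.91667% = 0.0191667.
While 5% of the post-interest balance exceeds £50.00, each month B ← (B·(1+r))·(1 − 0.05), i.e. B shrinks by the factor (1+r)·0.95 = 0.96821.
This holds for months 1–91. Entering month 92 the balance is £964.77; 5% of the post-interest balance is now below £50.00, so the flat £50.00 minimum applies from here.
From month 92 a fixed £50.00 at rate r clears £964.77 in 25 more payments. Total: 91 + 25 = 116 months.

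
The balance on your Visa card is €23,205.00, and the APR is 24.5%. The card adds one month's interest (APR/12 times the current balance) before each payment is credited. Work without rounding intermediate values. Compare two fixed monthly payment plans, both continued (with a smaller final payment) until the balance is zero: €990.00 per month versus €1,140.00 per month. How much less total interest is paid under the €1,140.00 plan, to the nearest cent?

Monthly rate r = 24.5%/12 = 2.04167% = 0.0204167.
At €990.00/mo: n = ⌈−ln(1 − rB₀/P)/ln(1+r)⌉ = 33 payments (last €217.08); total interest = total paid − €23,205.00 = €8,692.08.
At €1,140.00/mo: 27 payments (last €660.47); total interest €7,095.47.
Interest saved = €8,692.08 − €7,095.47 = €1,596.61.

€1,596.61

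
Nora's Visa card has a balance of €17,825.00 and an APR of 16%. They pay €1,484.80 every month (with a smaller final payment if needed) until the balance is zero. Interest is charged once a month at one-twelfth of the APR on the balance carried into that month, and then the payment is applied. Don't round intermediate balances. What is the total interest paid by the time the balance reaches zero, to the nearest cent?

€1,730.40

Monthly rate r = 16%/12 = 1.33333% = 0.0133333.
Payoff takes n = ⌈−ln(1 − rB₀/P)/ln(1+r)⌉ = ⌈13.169⌉ = 14 payments; the last is €253.00.
Total paid = 13·€1,484.80 + €253.00 = €19,555.40.
Total interest = total paid − principal = €19,555.40 − €17,825.00 = €1,730.40.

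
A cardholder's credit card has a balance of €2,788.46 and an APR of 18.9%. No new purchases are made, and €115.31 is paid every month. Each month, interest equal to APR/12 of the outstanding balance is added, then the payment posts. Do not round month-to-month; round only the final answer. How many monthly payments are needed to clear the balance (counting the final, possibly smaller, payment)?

Monthly rate r = 18.9%/12 = 1.575% = 0.01575.
Recurrence: B ← B·(1+r) − €115.31.
Month 1: interest €43.92; balance after payment €2,717.07.
Month 2: interest €42.79; balance after payment €2,644.55.
Closed form: n = −ln(1 − rB₀/P)/ln(1+r) = −ln(0.61913)/ln(1.01575) ≈ 30.680, so the balance reaches zero during payment 31.

31 payments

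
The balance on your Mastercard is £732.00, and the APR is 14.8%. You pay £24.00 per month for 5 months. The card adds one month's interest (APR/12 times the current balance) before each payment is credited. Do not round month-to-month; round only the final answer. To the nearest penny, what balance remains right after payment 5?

£655.27

Monthly rate r = 14.8%/12 = 1.23333% = 0.0123333.
Each month: B ← B·(1+r) − £24.00.
Month 1: interest £9.03; balance after payment £717.03.
Month 2: interest £8.84; balance after payment £701.87.
Month 3: interest £8.66; balance after payment £686.53.
Month 4: interest £8.47; balance after payment £670.99.
Month 5: interest £8.28; balance after payment £655.27.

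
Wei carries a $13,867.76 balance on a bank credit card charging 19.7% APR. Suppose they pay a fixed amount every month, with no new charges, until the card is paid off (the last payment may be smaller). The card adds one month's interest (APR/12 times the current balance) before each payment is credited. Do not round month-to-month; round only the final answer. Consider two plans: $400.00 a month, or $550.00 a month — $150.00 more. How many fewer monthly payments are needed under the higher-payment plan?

Monthly rate r = 19.7%/12 = 1.64167% = 0.0164167.
At $400.00/mo: n = ⌈−ln(1 − rB₀/P)/ln(1+r)⌉ = 52 payments (last $284.57); total interest = total paid − $13,867.76 = $6,816.81.
At $550.00/mo: 33 payments (last $448.25); total interest $4,180.49.
Payments saved = 52 − 33 = 19.

19 fewer payments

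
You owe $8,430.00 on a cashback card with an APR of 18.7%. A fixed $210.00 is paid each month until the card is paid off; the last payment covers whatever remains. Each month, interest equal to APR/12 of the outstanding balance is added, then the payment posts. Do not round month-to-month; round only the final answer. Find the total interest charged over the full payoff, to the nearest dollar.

$4,911

Monthly rate r = 18.7%/12 = 1.55833% = 0.0155833.
Payoff takes n = ⌈−ln(1 − rB₀/P)/ln(1+r)⌉ = ⌈63.527⌉ = 64 payments; the last is $111.00.
Total paid = 63·$210.00 + $111.00 = $13,341.00.
Total interest = total paid − principal = $13,341.00 − $8,430.00 = $4,911.00.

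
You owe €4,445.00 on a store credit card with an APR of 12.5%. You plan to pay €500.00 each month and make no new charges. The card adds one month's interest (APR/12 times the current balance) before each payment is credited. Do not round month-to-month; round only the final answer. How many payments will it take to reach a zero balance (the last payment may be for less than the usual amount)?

10 payments

Monthly rate r = 12.5%/12 = 1.04167% = 0.0104167.
Recurrence: B ← B·(1+r) − €500.00.
Month 1: interest €46.30; balance after payment €3,991.30.
Month 2: interest €41.58; balance after payment €3,532.88.
Closed form: n = −ln(1 − rB₀/P)/ln(1+r) = −ln(0.9074)/ln(1.01042) ≈ 9.377, so the balance reaches zero during payment 10.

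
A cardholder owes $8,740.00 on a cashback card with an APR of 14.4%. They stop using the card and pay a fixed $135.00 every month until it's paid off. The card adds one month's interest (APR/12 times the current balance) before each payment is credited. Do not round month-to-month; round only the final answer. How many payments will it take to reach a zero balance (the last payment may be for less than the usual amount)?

Monthly rate r = 14.4%/12 = 1.2% = 0.012.
Recurrence: B ← B·(1+r) − $135.00.
Month 1: interest $104.88; balance after payment $8,709.88.
Month 2: interest $104.52; balance after payment $8,679.40.
Closed form: n = −ln(1 − rB₀/P)/ln(1+r) = −ln(0.22311)/ln(1.012) ≈ 125.756, so the balance reaches zero during payment 126.

126 payments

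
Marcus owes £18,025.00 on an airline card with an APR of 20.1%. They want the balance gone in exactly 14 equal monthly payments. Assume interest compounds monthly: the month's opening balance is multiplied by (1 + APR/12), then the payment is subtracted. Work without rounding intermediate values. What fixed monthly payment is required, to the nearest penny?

£1,455.06

Monthly rate r = 20.1%/12 = 1.675% = 0.01675.
Level-payment amortization: P = B₀·r / (1 − (1+r)^(−n)) = 18025.00·0.01675 / (1 − 1.01675^(−14)).
Denominator 1 − (1+r)^(−14) = 0.207495996.
P = 301.919 / 0.207495996 ≈ 1455.06.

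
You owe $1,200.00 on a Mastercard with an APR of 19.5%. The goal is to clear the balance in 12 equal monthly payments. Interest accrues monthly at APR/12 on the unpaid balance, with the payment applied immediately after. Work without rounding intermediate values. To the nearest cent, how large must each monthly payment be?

$110.87

Monthly rate r = 19.5%/12 = 1.625% = 0.01625.
Level-payment amortization: P = B₀·r / (1 − (1+r)^(−n)) = 1200.00·0.01625 / (1 − 1.01625^(−12)).
Denominator 1 − (1+r)^(−12) = 0.175874605.
P = 19.5 / 0.175874605 ≈ 110.87.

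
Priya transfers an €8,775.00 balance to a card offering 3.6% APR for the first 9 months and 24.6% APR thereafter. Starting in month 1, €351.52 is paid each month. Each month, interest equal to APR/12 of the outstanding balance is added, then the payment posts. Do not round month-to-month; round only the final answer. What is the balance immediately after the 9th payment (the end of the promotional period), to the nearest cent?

€5,812.88

Promo months 1–9 at r₀ = 3.6%/12 = 0.003; months 10+ at r₁ = 24.6%/12 = 0.0205.
After month 9: iterate B ← B·(1+r₀) − €351.52 for 9 months → €5,812.88.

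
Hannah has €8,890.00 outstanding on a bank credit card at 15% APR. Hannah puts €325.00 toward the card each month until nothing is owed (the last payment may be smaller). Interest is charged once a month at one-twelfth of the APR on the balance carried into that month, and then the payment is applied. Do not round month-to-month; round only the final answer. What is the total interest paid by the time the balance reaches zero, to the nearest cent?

Monthly rate r = 15%/12 = 1.25% = 0.0125.
Payoff takes n = ⌈−ln(1 − rB₀/P)/ln(1+r)⌉ = ⌈33.683⌉ = 34 payments; the last is €222.56.
Total paid = 33·€325.00 + €222.56 = €10,947.56.
Total interest = total paid − principal = €10,947.56 − €8,890.00 = €2,057.56.

€2,057.56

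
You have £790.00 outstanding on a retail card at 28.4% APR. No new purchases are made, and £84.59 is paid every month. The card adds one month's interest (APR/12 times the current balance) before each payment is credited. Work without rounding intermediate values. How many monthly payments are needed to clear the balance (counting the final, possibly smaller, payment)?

Monthly rate r = 28.4%/12 = 2.36667% = 0.0236667.
Recurrence: B ← B·(1+r) − £84.59.
Month 1: interest £18.70; balance after payment £724.11.
Month 2: interest £17.14; balance after payment £656.65.
Closed form: n = −ln(1 − rB₀/P)/ln(1+r) = −ln(0.77897)/ln(1.02367) ≈ 10.678, so the balance reaches zero during payment 11.

11 months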